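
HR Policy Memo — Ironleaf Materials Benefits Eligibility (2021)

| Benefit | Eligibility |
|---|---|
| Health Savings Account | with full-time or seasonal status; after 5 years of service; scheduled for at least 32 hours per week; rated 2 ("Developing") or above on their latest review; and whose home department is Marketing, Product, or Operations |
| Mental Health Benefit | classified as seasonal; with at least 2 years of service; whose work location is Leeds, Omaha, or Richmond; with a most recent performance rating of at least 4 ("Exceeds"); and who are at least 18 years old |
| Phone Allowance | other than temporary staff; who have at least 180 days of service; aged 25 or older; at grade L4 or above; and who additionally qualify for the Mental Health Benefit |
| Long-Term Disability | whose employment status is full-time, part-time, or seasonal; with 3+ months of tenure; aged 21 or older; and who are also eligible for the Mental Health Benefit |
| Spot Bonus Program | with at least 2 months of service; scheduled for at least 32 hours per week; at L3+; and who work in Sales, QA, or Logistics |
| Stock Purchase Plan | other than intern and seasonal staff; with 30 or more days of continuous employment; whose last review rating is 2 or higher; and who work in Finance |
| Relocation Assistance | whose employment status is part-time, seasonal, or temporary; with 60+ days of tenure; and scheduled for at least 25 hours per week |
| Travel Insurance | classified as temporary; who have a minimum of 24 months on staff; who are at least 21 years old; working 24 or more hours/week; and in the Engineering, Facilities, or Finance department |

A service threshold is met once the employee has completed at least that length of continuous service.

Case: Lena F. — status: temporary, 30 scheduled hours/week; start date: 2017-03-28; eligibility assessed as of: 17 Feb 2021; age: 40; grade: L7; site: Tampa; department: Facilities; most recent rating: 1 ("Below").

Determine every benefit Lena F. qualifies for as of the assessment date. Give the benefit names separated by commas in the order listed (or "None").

Service from 2017-03-28 to 17 Feb 2021: 1422 days.
Health Savings Account — status temporary ✗ (requires full-time or seasonal) → not eligible.
Mental Health Benefit — status temporary ✗ (requires seasonal) → not eligible.
Phone Allowance — status temporary ✗ (excluded) → not eligible.
Long-Term Disability — status temporary ✗ (requires full-time, part-time, or seasonal) → not eligible.
Spot Bonus Program — service 1422 days ≥ 2 months (≈60 days) ✓; 30 hrs/wk < 32 ✗ → not eligible.
Stock Purchase Plan — status temporary ✓ (not excluded); service 1422 days ≥ 30 days ✓; rating 1 < 2 ✗ → not eligible.
Relocation Assistance — status temporary ✓; service 1422 days ≥ 60 days ✓; 30 hrs/wk ≥ 25 ✓ → eligible.
Travel Insurance — status temporary ✓; service 1422 days ≥ 24 months (≈720 days) ✓; age 40 ≥ 21 ✓; 30 hrs/wk ≥ 24 ✓; dept Facilities ✓ → eligible.

Relocation Assistance, Travel Insurance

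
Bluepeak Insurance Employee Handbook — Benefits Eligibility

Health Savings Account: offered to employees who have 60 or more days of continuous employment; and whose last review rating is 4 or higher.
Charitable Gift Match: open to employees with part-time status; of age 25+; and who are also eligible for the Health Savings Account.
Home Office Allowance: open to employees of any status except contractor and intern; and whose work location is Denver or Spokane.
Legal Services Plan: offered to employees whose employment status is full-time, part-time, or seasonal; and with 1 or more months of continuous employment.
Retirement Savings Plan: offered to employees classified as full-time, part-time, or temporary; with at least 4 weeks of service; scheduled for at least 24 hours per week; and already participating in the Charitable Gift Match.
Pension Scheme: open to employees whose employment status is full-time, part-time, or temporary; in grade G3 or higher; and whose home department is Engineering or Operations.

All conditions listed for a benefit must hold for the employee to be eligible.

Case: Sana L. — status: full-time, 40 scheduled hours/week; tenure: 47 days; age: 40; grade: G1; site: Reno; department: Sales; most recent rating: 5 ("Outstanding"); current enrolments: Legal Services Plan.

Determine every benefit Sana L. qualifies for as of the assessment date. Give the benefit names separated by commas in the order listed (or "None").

Legal Services Plan

Health Savings Account — service 47 days < 60 days ✗ → not eligible.
Charitable Gift Match — status full-time ✗ (requires part-time) → not eligible.
Home Office Allowance — status full-time ✓ (not excluded); site Reno ✗ (not Denver or Spokane) → not eligible.
Legal Services Plan — status full-time ✓; service 47 days ≥ 1 month (≈30 days) ✓ → eligible.
Retirement Savings Plan — status full-time ✓; service 47 days ≥ 4 weeks (≈28 days) ✓; 40 hrs/wk ≥ 24 ✓; not enrolled in Charitable Gift Match ✗ → not eligible.
Pension Scheme — status full-time ✓; grade G1 < G3 ✗ → not eligible.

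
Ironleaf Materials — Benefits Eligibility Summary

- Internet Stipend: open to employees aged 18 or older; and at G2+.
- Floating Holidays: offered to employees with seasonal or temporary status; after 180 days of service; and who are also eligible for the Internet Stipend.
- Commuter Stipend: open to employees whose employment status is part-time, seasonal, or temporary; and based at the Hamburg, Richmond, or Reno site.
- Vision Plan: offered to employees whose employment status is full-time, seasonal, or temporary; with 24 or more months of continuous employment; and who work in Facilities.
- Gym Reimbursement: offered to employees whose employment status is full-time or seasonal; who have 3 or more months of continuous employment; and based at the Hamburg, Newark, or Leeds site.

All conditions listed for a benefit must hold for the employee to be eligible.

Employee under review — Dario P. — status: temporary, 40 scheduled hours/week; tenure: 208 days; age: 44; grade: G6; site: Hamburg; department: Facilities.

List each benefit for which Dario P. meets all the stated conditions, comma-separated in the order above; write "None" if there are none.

Internet Stipend — age 44 ≥ 18 ✓; grade G6 ≥ G2 ✓ → eligible.
Floating Holidays — status temporary ✓; service 208 days ≥ 180 days ✓; eligible for Internet Stipend ✓ → eligible.
Commuter Stipend — status temporary ✓; site Hamburg ✓ → eligible.
Vision Plan — status temporary ✓; service 208 days < 24 months (≈720 days) ✗ → not eligible.
Gym Reimbursement — status temporary ✗ (requires full-time or seasonal) → not eligible.

Internet Stipend, Floating Holidays, Commuter Stipend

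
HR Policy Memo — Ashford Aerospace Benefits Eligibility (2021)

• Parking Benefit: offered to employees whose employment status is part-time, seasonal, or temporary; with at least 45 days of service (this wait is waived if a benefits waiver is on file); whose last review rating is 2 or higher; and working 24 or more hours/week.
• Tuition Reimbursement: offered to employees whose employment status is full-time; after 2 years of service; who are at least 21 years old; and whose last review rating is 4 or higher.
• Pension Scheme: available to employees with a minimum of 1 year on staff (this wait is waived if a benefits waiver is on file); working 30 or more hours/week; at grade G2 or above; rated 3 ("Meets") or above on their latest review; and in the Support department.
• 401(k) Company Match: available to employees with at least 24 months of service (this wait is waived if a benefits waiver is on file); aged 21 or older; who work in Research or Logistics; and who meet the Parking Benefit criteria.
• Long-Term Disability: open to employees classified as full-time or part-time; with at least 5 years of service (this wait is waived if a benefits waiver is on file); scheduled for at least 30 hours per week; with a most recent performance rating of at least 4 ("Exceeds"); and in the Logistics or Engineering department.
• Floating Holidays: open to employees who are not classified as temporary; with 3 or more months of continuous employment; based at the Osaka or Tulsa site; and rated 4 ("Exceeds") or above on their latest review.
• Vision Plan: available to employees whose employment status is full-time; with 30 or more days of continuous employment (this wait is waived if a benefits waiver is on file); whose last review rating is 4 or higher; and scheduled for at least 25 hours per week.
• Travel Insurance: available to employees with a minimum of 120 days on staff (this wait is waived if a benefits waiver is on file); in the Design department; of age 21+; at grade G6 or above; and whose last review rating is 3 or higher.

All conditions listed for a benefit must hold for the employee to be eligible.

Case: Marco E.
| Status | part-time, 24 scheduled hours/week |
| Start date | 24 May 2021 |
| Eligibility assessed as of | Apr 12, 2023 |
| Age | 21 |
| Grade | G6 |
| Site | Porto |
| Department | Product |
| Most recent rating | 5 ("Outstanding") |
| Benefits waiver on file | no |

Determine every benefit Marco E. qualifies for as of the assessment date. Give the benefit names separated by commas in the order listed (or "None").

Service from 24 May 2021 to Apr 12, 2023: 688 days.
Parking Benefit — status part-time ✓; no waiver, service 688 days ≥ 45 days ✓; rating 5 ≥ 2 ✓; 24 hrs/wk ≥ 24 ✓ → eligible.
Tuition Reimbursement — status part-time ✗ (requires full-time) → not eligible.
Pension Scheme — no waiver, service 688 days ≥ 1 year (≈365 days) ✓; 24 hrs/wk < 30 ✗ → not eligible.
401(k) Company Match — no waiver, service 688 days < 24 months (≈720 days) ✗ → not eligible.
Long-Term Disability — status part-time ✓; no waiver, service 688 days < 5 years (≈1825 days) ✗ → not eligible.
Floating Holidays — status part-time ✓ (not excluded); service 688 days ≥ 3 months (≈90 days) ✓; site Porto ✗ (not Osaka or Tulsa) → not eligible.
Vision Plan — status part-time ✗ (requires full-time) → not eligible.
Travel Insurance — no waiver, service 688 days ≥ 120 days ✓; dept Product ✗ → not eligible.

Parking Benefit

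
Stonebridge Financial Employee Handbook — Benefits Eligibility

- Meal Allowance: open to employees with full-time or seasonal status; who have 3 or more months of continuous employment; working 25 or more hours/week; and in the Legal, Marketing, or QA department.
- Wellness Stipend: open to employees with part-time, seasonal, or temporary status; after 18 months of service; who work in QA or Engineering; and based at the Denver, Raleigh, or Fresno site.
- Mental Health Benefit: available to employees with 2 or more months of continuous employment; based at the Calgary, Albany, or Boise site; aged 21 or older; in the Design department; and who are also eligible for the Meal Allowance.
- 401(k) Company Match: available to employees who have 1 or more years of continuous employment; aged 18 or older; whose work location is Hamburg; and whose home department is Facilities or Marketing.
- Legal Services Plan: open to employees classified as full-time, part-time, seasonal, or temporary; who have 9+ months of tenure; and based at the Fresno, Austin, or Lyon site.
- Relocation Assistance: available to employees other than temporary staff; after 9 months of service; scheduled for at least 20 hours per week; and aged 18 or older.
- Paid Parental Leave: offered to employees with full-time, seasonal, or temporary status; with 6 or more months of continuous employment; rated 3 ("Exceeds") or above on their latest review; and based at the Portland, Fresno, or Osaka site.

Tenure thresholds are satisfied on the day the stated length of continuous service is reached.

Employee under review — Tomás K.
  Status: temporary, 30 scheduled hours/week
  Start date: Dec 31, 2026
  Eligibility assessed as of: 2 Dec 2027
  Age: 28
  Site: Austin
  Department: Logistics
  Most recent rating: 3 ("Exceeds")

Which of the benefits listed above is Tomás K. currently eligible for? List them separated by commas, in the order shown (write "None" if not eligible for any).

Legal Services Plan

Service from Dec 31, 2026 to 2 Dec 2027: 336 days.
Meal Allowance — status temporary ✗ (requires full-time or seasonal) → not eligible.
Wellness Stipend — status temporary ✓; service 336 days < 18 months (≈540 days) ✗ → not eligible.
Mental Health Benefit — service 336 days ≥ 2 months (≈60 days) ✓; site Austin ✗ (not Calgary, Albany, or Boise) → not eligible.
401(k) Company Match — service 336 days < 1 year (≈365 days) ✗ → not eligible.
Legal Services Plan — status temporary ✓; service 336 days ≥ 9 months (≈270 days) ✓; site Austin ✓ → eligible.
Relocation Assistance — status temporary ✗ (excluded) → not eligible.
Paid Parental Leave — status temporary ✓; service 336 days ≥ 6 months (≈180 days) ✓; rating 3 ≥ 3 ✓; site Austin ✗ (not Portland, Fresno, or Osaka) → not eligible.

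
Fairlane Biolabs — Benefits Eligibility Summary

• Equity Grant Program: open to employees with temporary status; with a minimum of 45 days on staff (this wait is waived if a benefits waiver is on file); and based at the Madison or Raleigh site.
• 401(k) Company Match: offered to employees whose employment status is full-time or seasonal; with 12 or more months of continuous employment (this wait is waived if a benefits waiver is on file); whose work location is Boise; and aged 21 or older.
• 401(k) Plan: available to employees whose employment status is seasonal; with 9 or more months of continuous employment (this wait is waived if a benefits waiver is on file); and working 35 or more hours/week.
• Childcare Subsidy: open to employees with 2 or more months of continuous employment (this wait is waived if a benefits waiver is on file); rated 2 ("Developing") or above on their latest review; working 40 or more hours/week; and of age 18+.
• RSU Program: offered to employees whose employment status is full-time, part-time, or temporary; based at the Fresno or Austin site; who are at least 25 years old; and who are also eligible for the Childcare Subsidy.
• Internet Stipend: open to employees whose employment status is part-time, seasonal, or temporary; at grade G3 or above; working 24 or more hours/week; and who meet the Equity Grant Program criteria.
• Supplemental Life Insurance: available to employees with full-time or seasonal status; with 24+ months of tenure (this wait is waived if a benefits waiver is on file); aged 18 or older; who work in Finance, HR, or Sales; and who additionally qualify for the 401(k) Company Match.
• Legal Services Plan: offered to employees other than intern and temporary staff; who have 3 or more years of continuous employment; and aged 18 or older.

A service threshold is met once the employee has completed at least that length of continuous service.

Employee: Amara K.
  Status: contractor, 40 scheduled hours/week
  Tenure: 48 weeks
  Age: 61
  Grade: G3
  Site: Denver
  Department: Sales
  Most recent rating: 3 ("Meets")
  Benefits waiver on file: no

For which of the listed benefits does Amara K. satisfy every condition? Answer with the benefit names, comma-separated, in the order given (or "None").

Equity Grant Program — status contractor ✗ (requires temporary) → not eligible.
401(k) Company Match — status contractor ✗ (requires full-time or seasonal) → not eligible.
401(k) Plan — status contractor ✗ (requires seasonal) → not eligible.
Childcare Subsidy — no waiver, service 48 weeks ≥ 2 months (≈60 days) ✓; rating 3 ≥ 2 ✓; 40 hrs/wk ≥ 40 ✓; age 61 ≥ 18 ✓ → eligible.
RSU Program — status contractor ✗ (requires full-time, part-time, or temporary) → not eligible.
Internet Stipend — status contractor ✗ (requires part-time, seasonal, or temporary) → not eligible.
Supplemental Life Insurance — status contractor ✗ (requires full-time or seasonal) → not eligible.
Legal Services Plan — status contractor ✓ (not excluded); service 48 weeks < 3 years (≈1095 days) ✗ → not eligible.

Childcare Subsidy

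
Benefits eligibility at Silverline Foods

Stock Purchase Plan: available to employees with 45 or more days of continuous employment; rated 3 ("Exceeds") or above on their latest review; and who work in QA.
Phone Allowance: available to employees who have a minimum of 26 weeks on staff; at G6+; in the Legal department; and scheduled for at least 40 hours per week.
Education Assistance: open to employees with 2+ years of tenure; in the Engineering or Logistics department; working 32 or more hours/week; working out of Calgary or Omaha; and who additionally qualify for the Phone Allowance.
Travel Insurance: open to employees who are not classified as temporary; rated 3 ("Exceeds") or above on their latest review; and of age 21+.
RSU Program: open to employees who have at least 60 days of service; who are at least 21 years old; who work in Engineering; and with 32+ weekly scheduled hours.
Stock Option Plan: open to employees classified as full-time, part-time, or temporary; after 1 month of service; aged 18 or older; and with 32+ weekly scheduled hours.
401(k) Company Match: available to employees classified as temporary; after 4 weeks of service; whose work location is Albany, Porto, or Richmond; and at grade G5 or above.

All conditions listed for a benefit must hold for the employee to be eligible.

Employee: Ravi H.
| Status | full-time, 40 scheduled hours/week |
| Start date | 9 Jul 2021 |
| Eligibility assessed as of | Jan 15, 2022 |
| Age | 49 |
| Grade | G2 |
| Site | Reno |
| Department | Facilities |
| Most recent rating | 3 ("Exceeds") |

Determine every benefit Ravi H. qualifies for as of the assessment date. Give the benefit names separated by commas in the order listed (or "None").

Travel Insurance, Stock Option Plan

Service from 9 Jul 2021 to Jan 15, 2022: 190 days.
Stock Purchase Plan — service 190 days ≥ 45 days ✓; rating 3 ≥ 3 ✓; dept Facilities ✗ → not eligible.
Phone Allowance — service 190 days ≥ 26 weeks (≈182 days) ✓; grade G2 < G6 ✗ → not eligible.
Education Assistance — service 190 days < 2 years (≈730 days) ✗ → not eligible.
Travel Insurance — status full-time ✓ (not excluded); rating 3 ≥ 3 ✓; age 49 ≥ 21 ✓ → eligible.
RSU Program — service 190 days ≥ 60 days ✓; age 49 ≥ 21 ✓; dept Facilities ✗ → not eligible.
Stock Option Plan — status full-time ✓; service 190 days ≥ 1 month (≈30 days) ✓; age 49 ≥ 18 ✓; 40 hrs/wk ≥ 32 ✓ → eligible.
401(k) Company Match — status full-time ✗ (requires temporary) → not eligible.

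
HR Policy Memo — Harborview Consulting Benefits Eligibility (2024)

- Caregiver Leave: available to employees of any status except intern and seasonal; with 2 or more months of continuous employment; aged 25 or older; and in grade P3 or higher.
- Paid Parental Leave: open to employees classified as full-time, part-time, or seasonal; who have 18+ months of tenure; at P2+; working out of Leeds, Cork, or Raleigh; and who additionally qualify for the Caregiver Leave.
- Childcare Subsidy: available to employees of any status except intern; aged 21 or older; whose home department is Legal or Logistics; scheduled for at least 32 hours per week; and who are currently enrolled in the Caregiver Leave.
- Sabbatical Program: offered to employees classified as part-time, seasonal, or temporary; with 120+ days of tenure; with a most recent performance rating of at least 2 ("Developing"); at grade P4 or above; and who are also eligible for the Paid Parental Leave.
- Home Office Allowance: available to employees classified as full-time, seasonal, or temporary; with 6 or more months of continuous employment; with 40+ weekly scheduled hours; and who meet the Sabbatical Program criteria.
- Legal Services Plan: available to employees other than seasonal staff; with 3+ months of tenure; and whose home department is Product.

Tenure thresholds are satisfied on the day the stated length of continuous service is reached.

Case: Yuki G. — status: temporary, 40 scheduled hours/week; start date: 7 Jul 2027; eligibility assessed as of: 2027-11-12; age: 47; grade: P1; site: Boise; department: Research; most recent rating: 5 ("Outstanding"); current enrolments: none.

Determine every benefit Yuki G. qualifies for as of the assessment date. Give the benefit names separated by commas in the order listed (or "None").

None

Service from 7 Jul 2027 to 2027-11-12: 128 days.
Caregiver Leave — status temporary ✓ (not excluded); service 128 days ≥ 2 months (≈60 days) ✓; age 47 ≥ 25 ✓; grade P1 < P3 ✗ → not eligible.
Paid Parental Leave — status temporary ✗ (requires full-time, part-time, or seasonal) → not eligible.
Childcare Subsidy — status temporary ✓ (not excluded); age 47 ≥ 21 ✓; dept Research ✗ → not eligible.
Sabbatical Program — status temporary ✓; service 128 days ≥ 120 days ✓; rating 5 ≥ 2 ✓; grade P1 < P4 ✗ → not eligible.
Home Office Allowance — status temporary ✓; service 128 days < 6 months (≈180 days) ✗ → not eligible.
Legal Services Plan — status temporary ✓ (not excluded); service 128 days ≥ 3 months (≈90 days) ✓; dept Research ✗ → not eligible.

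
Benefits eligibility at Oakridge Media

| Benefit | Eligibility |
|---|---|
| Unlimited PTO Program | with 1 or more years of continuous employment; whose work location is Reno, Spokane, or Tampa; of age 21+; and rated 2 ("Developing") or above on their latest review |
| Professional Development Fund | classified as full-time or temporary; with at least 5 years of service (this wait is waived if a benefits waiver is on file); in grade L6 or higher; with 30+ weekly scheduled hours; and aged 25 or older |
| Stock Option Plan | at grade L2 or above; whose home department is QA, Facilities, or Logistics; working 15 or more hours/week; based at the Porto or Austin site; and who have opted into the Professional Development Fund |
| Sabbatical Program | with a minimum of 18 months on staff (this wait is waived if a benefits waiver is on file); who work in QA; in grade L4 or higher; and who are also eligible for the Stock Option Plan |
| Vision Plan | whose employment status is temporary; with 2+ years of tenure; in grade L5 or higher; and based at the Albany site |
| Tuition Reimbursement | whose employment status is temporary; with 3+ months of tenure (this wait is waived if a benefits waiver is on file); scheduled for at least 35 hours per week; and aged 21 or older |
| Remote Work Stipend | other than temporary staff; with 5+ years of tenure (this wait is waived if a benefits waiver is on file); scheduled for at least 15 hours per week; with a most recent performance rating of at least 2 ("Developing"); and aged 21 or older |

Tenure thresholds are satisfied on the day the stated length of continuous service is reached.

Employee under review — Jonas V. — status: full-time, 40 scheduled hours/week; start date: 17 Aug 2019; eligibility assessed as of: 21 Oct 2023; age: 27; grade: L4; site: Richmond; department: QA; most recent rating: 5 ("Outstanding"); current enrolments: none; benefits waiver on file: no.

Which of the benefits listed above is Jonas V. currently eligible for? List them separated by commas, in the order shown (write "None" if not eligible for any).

Service from 17 Aug 2019 to 21 Oct 2023: 1526 days.
Unlimited PTO Program — service 1526 days ≥ 1 year (≈365 days) ✓; site Richmond ✗ (not Reno, Spokane, or Tampa) → not eligible.
Professional Development Fund — status full-time ✓; no waiver, service 1526 days < 5 years (≈1825 days) ✗ → not eligible.
Stock Option Plan — grade L4 ≥ L2 ✓; dept QA ✓; 40 hrs/wk ≥ 15 ✓; site Richmond ✗ (not Porto or Austin) → not eligible.
Sabbatical Program — no waiver, service 1526 days ≥ 18 months (≈540 days) ✓; dept QA ✓; grade L4 ≥ L4 ✓; not eligible for Stock Option Plan ✗ → not eligible.
Vision Plan — status full-time ✗ (requires temporary) → not eligible.
Tuition Reimbursement — status full-time ✗ (requires temporary) → not eligible.
Remote Work Stipend — status full-time ✓ (not excluded); no waiver, service 1526 days < 5 years (≈1825 days) ✗ → not eligible.

None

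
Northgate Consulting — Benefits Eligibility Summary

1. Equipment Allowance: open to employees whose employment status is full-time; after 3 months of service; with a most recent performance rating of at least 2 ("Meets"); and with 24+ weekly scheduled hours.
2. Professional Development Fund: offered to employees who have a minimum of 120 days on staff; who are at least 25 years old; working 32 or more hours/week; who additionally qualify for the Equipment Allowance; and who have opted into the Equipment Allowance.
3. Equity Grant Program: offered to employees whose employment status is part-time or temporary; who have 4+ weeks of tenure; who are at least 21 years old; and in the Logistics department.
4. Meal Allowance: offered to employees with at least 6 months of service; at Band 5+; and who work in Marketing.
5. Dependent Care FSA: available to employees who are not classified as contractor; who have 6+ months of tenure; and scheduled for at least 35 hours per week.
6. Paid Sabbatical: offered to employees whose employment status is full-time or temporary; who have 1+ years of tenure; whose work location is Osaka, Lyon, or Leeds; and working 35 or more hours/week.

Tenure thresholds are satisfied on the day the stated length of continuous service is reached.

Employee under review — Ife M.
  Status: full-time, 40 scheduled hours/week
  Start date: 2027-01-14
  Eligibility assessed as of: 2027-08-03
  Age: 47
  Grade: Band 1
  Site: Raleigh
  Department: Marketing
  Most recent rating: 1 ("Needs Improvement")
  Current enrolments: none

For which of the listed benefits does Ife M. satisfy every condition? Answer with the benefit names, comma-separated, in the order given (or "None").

Service from 2027-01-14 to 2027-08-03: 201 days.
Equipment Allowance — status full-time ✓; service 201 days ≥ 3 months (≈90 days) ✓; rating 1 < 2 ✗ → not eligible.
Professional Development Fund — service 201 days ≥ 120 days ✓; age 47 ≥ 25 ✓; 40 hrs/wk ≥ 32 ✓; not eligible for Equipment Allowance ✗ → not eligible.
Equity Grant Program — status full-time ✗ (requires part-time or temporary) → not eligible.
Meal Allowance — service 201 days ≥ 6 months (≈180 days) ✓; grade Band 1 < Band 5 ✗ → not eligible.
Dependent Care FSA — status full-time ✓ (not excluded); service 201 days ≥ 6 months (≈180 days) ✓; 40 hrs/wk ≥ 35 ✓ → eligible.
Paid Sabbatical — status full-time ✓; service 201 days < 1 year (≈365 days) ✗ → not eligible.

Dependent Care FSA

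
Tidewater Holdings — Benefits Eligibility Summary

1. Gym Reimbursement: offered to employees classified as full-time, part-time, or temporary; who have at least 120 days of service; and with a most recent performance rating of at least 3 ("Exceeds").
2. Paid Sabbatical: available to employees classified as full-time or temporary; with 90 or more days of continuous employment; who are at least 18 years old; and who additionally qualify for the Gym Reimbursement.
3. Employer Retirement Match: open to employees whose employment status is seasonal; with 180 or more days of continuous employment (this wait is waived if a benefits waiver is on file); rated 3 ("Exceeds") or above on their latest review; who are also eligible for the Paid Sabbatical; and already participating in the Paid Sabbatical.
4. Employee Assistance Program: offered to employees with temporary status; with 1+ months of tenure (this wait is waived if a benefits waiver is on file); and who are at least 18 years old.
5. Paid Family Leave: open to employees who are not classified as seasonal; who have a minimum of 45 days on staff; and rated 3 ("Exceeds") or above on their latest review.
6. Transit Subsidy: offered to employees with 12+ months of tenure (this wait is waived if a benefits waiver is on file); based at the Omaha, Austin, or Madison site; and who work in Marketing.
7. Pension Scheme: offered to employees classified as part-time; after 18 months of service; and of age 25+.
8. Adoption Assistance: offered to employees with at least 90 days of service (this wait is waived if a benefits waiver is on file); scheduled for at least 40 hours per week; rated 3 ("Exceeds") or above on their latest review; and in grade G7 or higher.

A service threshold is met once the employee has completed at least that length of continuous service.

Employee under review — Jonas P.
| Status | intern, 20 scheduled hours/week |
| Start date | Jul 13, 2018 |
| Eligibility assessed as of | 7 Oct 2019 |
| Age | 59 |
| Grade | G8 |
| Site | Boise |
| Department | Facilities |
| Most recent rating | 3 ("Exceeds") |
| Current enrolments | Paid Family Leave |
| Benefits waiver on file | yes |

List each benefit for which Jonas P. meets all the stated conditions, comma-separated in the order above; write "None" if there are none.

Service from Jul 13, 2018 to 7 Oct 2019: 451 days.
Gym Reimbursement — status intern ✗ (requires full-time, part-time, or temporary) → not eligible.
Paid Sabbatical — status intern ✗ (requires full-time or temporary) → not eligible.
Employer Retirement Match — status intern ✗ (requires seasonal) → not eligible.
Employee Assistance Program — status intern ✗ (requires temporary) → not eligible.
Paid Family Leave — status intern ✓ (not excluded); service 451 days ≥ 45 days ✓; rating 3 ≥ 3 ✓ → eligible.
Transit Subsidy — benefits waiver on file ✓; site Boise ✗ (not Omaha, Austin, or Madison) → not eligible.
Pension Scheme — status intern ✗ (requires part-time) → not eligible.
Adoption Assistance — benefits waiver on file ✓; 20 hrs/wk < 40 ✗ → not eligible.

Paid Family Leave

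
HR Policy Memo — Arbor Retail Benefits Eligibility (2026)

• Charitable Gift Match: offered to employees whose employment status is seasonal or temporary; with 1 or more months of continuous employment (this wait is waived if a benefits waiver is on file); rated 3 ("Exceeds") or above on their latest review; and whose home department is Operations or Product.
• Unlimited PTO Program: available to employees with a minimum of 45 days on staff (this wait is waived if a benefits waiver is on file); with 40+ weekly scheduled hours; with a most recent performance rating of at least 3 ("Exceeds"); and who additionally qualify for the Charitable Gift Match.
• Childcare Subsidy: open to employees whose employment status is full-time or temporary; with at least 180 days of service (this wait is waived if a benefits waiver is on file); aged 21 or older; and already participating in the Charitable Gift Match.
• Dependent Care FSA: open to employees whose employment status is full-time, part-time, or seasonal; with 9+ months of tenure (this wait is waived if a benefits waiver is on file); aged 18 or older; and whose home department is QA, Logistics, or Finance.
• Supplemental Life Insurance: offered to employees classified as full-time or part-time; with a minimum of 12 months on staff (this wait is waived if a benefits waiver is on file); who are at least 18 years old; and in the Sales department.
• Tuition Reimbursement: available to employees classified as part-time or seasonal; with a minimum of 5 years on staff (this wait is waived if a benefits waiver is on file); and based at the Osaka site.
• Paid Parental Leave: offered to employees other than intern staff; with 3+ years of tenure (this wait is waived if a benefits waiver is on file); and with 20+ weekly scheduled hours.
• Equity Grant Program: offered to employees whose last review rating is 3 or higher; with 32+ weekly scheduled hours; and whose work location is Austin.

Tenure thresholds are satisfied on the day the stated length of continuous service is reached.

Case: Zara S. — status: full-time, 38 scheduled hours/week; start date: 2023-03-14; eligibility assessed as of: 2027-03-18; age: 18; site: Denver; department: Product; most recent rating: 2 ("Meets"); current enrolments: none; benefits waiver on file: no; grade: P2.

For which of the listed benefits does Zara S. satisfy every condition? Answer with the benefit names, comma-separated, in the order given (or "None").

Paid Parental Leave

Service from 2023-03-14 to 2027-03-18: 1465 days.
Charitable Gift Match — status full-time ✗ (requires seasonal or temporary) → not eligible.
Unlimited PTO Program — no waiver, service 1465 days ≥ 45 days ✓; 38 hrs/wk < 40 ✗ → not eligible.
Childcare Subsidy — status full-time ✓; no waiver, service 1465 days ≥ 180 days ✓; age 18 < 21 ✗ → not eligible.
Dependent Care FSA — status full-time ✓; no waiver, service 1465 days ≥ 9 months (≈270 days) ✓; age 18 ≥ 18 ✓; dept Product ✗ → not eligible.
Supplemental Life Insurance — status full-time ✓; no waiver, service 1465 days ≥ 12 months (≈360 days) ✓; age 18 ≥ 18 ✓; dept Product ✗ → not eligible.
Tuition Reimbursement — status full-time ✗ (requires part-time or seasonal) → not eligible.
Paid Parental Leave — status full-time ✓ (not excluded); no waiver, service 1465 days ≥ 3 years (≈1095 days) ✓; 38 hrs/wk ≥ 20 ✓ → eligible.
Equity Grant Program — rating 2 < 3 ✗ → not eligible.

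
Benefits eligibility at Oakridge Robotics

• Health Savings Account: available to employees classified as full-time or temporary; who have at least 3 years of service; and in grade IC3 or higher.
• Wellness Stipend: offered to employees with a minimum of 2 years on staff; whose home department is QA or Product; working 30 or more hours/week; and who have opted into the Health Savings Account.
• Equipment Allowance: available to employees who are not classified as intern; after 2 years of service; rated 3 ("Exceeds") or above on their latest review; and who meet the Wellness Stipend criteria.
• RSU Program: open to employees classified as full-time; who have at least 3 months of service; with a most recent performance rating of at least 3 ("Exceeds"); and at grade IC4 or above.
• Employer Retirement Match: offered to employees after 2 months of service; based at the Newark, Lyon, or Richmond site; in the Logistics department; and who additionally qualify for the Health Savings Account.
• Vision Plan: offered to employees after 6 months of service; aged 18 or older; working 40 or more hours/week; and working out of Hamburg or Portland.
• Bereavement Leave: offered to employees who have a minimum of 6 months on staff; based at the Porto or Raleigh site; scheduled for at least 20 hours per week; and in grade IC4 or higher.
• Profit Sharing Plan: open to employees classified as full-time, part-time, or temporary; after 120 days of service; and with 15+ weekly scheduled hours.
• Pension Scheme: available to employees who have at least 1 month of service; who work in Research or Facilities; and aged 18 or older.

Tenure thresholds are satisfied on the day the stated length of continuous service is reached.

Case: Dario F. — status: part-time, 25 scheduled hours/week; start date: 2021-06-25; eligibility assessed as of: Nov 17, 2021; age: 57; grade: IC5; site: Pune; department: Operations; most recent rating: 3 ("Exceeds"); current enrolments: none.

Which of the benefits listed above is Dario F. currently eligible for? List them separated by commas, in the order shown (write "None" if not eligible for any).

Profit Sharing Plan

Service from 2021-06-25 to Nov 17, 2021: 145 days.
Health Savings Account — status part-time ✗ (requires full-time or temporary) → not eligible.
Wellness Stipend — service 145 days < 2 years (≈730 days) ✗ → not eligible.
Equipment Allowance — status part-time ✓ (not excluded); service 145 days < 2 years (≈730 days) ✗ → not eligible.
RSU Program — status part-time ✗ (requires full-time) → not eligible.
Employer Retirement Match — service 145 days ≥ 2 months (≈60 days) ✓; site Pune ✗ (not Newark, Lyon, or Richmond) → not eligible.
Vision Plan — service 145 days < 6 months (≈180 days) ✗ → not eligible.
Bereavement Leave — service 145 days < 6 months (≈180 days) ✗ → not eligible.
Profit Sharing Plan — status part-time ✓; service 145 days ≥ 120 days ✓; 25 hrs/wk ≥ 15 ✓ → eligible.
Pension Scheme — service 145 days ≥ 1 month (≈30 days) ✓; dept Operations ✗ → not eligible.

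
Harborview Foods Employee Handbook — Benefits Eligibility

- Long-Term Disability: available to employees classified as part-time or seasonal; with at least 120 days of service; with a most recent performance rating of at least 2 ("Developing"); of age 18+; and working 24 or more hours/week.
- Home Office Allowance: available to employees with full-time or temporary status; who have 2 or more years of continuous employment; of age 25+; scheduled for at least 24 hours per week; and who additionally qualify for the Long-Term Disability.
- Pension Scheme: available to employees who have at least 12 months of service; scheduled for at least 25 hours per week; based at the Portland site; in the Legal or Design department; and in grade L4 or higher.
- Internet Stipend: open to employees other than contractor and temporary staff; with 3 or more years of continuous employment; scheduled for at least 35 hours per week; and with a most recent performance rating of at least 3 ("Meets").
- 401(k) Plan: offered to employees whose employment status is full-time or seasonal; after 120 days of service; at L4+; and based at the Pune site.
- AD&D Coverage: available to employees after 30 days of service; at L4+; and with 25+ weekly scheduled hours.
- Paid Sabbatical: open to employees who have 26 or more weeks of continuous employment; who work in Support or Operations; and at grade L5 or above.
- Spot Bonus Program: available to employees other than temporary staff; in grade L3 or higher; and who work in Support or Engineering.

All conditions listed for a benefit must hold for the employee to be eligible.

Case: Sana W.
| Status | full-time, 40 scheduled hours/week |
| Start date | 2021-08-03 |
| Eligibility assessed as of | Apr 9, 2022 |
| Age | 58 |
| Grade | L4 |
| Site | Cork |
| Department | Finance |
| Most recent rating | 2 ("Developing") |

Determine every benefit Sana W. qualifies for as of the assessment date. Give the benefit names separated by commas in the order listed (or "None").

Service from 2021-08-03 to Apr 9, 2022: 249 days.
Long-Term Disability — status full-time ✗ (requires part-time or seasonal) → not eligible.
Home Office Allowance — status full-time ✓; service 249 days < 2 years (≈730 days) ✗ → not eligible.
Pension Scheme — service 249 days < 12 months (≈360 days) ✗ → not eligible.
Internet Stipend — status full-time ✓ (not excluded); service 249 days < 3 years (≈1095 days) ✗ → not eligible.
401(k) Plan — status full-time ✓; service 249 days ≥ 120 days ✓; grade L4 ≥ L4 ✓; site Cork ✗ (not Pune) → not eligible.
AD&D Coverage — service 249 days ≥ 30 days ✓; grade L4 ≥ L4 ✓; 40 hrs/wk ≥ 25 ✓ → eligible.
Paid Sabbatical — service 249 days ≥ 26 weeks (≈182 days) ✓; dept Finance ✗ → not eligible.
Spot Bonus Program — status full-time ✓ (not excluded); grade L4 ≥ L3 ✓; dept Finance ✗ → not eligible.

AD&D Coverage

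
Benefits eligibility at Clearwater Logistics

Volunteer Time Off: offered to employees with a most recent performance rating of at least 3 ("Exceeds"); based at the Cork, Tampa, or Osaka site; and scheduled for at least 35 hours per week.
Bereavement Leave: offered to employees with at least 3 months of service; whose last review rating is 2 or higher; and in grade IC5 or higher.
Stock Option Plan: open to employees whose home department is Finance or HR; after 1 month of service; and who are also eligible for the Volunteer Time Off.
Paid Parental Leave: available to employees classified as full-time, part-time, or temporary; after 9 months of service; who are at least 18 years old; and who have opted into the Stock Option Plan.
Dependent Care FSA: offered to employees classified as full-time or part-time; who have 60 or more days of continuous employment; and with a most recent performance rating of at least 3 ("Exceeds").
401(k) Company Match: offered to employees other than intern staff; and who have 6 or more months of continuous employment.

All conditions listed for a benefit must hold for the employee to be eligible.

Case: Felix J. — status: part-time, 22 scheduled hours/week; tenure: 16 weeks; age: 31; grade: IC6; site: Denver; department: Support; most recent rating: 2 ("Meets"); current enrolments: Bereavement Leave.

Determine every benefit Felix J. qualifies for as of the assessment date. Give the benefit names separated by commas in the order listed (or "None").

Volunteer Time Off — rating 2 < 3 ✗ → not eligible.
Bereavement Leave — service 16 weeks ≥ 3 months (≈90 days) ✓; rating 2 ≥ 2 ✓; grade IC6 ≥ IC5 ✓ → eligible.
Stock Option Plan — dept Support ✗ → not eligible.
Paid Parental Leave — status part-time ✓; service 16 weeks < 9 months (≈270 days) ✗ → not eligible.
Dependent Care FSA — status part-time ✓; service 16 weeks ≥ 60 days ✓; rating 2 < 3 ✗ → not eligible.
401(k) Company Match — status part-time ✓ (not excluded); service 16 weeks < 6 months (≈180 days) ✗ → not eligible.

Bereavement Leave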